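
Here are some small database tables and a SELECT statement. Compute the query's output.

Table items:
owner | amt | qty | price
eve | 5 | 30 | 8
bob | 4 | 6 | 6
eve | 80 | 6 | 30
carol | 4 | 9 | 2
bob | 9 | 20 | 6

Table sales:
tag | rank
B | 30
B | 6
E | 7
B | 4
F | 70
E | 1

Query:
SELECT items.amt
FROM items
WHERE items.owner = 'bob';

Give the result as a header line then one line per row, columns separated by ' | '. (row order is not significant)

== RESULT ==
items.amt
4
9

Derivation:
After WHERE (2 rows):
items.owner | items.amt | items.qty | items.price
bob | 4 | 6 | 6
bob | 9 | 20 | 6
After SELECT (2 rows):
items.amt
4
9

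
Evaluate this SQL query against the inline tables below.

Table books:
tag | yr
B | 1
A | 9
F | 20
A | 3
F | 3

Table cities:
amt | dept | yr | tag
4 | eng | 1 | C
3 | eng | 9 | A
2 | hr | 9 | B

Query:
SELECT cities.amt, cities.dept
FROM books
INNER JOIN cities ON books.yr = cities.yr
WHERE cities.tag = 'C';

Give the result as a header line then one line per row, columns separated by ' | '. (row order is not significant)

== RESULT ==
cities.amt | cities.dept
4 | eng

Derivation:
After JOIN cities (3 rows):
books.tag | books.yr | cities.amt | cities.dept | cities.yr | cities.tag
B | 1 | 4 | eng | 1 | C
A | 9 | 3 | eng | 9 | A
A | 9 | 2 | hr | 9 | B
After WHERE (1 rows):
books.tag | books.yr | cities.amt | cities.dept | cities.yr | cities.tag
B | 1 | 4 | eng | 1 | C
After SELECT (1 rows):
cities.amt | cities.dept
4 | eng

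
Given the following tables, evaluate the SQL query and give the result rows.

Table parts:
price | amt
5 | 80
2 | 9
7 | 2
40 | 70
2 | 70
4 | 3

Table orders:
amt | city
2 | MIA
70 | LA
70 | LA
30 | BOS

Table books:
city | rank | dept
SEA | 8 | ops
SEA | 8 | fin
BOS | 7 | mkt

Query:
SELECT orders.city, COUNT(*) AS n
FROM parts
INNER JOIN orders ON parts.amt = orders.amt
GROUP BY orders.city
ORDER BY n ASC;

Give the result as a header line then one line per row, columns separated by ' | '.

After JOIN orders (5 rows):
parts.price | parts.amt | orders.amt | orders.city
7 | 2 | 2 | MIA
40 | 70 | 70 | LA
40 | 70 | 70 | LA
2 | 70 | 70 | LA
2 | 70 | 70 | LA
After GROUP BY (2 rows):
orders.city | n
MIA | 1
LA | 4
After ORDER BY (2 rows):
orders.city | n
MIA | 1
LA | 4

== RESULT ==
orders.city | n
MIA | 1
LA | 4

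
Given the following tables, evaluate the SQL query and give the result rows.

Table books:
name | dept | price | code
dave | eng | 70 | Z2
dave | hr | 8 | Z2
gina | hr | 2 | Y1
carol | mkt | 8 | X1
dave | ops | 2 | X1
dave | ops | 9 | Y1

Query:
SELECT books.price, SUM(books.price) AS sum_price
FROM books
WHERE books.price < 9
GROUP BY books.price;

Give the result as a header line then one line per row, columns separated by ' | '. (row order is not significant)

After WHERE (4 rows):
books.name | books.dept | books.price | books.code
dave | hr | 8 | Z2
gina | hr | 2 | Y1
carol | mkt | 8 | X1
dave | ops | 2 | X1
After GROUP BY (2 rows):
books.price | sum_price
8 | 16
2 | 4

== RESULT ==
books.price | sum_price
8 | 16
2 | 4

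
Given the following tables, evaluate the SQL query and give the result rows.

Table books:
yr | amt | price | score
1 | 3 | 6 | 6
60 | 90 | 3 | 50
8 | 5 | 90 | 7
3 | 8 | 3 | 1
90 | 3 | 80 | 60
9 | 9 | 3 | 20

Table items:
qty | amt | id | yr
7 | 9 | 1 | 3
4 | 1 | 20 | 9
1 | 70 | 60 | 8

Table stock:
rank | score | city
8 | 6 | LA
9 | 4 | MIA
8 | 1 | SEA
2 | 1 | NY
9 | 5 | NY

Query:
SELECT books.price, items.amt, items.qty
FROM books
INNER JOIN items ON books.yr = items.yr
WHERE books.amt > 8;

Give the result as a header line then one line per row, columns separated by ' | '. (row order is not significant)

== RESULT ==
books.price | items.amt | items.qty
3 | 1 | 4

Derivation:
After JOIN items (3 rows):
books.yr | books.amt | books.price | books.score | items.qty | items.amt | items.id | items.yr
8 | 5 | 90 | 7 | 1 | 70 | 60 | 8
3 | 8 | 3 | 1 | 7 | 9 | 1 | 3
9 | 9 | 3 | 20 | 4 | 1 | 20 | 9
After WHERE (1 rows):
books.yr | books.amt | books.price | books.score | items.qty | items.amt | items.id | items.yr
9 | 9 | 3 | 20 | 4 | 1 | 20 | 9
After SELECT (1 rows):
books.price | items.amt | items.qty
3 | 1 | 4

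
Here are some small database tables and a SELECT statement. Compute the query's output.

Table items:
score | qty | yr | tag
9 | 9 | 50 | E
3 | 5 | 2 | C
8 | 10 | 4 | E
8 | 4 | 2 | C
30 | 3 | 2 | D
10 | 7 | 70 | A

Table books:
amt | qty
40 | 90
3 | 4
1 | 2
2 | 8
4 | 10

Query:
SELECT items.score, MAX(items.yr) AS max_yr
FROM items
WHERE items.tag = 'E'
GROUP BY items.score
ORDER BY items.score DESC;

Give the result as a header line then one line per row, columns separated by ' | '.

After WHERE (2 rows):
items.score | items.qty | items.yr | items.tag
9 | 9 | 50 | E
8 | 10 | 4 | E
After GROUP BY (2 rows):
items.score | max_yr
9 | 50
8 | 4
After ORDER BY (2 rows):
items.score | max_yr
9 | 50
8 | 4

== RESULT ==
items.score | max_yr
9 | 50
8 | 4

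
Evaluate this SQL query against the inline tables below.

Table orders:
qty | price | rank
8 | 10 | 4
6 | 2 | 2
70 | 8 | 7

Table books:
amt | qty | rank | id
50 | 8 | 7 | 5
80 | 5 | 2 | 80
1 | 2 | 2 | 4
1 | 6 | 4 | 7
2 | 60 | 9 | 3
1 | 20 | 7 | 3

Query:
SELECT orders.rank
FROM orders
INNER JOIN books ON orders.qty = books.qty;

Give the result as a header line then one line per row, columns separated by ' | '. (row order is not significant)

== RESULT ==
orders.rank
4
2

Derivation:
After JOIN books (2 rows):
orders.qty | orders.price | orders.rank | books.amt | books.qty | books.rank | books.id
8 | 10 | 4 | 50 | 8 | 7 | 5
6 | 2 | 2 | 1 | 6 | 4 | 7
After SELECT (2 rows):
orders.rank
4
2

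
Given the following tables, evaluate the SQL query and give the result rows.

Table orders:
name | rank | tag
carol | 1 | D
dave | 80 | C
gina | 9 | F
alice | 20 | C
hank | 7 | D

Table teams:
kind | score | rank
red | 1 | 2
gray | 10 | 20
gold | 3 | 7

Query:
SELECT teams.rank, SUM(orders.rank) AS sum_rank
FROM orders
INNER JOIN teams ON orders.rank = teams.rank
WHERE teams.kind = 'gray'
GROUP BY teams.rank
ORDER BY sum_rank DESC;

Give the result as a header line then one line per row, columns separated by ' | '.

== RESULT ==
teams.rank | sum_rank
20 | 20

Derivation:
After JOIN teams (2 rows):
orders.name | orders.rank | orders.tag | teams.kind | teams.score | teams.rank
alice | 20 | C | gray | 10 | 20
hank | 7 | D | gold | 3 | 7
After WHERE (1 rows):
orders.name | orders.rank | orders.tag | teams.kind | teams.score | teams.rank
alice | 20 | C | gray | 10 | 20
After GROUP BY (1 rows):
teams.rank | sum_rank
20 | 20
After ORDER BY (1 rows):
teams.rank | sum_rank
20 | 20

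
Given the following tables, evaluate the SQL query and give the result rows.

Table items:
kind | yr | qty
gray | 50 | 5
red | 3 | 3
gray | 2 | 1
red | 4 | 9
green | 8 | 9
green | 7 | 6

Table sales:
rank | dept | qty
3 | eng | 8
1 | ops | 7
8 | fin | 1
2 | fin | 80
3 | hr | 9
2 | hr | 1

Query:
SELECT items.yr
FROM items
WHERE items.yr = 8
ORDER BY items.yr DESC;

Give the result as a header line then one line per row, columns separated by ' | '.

== RESULT ==
items.yr
8

Derivation:
After WHERE (1 rows):
items.kind | items.yr | items.qty
green | 8 | 9
After SELECT (1 rows):
items.yr
8
After ORDER BY (1 rows):
items.yr
8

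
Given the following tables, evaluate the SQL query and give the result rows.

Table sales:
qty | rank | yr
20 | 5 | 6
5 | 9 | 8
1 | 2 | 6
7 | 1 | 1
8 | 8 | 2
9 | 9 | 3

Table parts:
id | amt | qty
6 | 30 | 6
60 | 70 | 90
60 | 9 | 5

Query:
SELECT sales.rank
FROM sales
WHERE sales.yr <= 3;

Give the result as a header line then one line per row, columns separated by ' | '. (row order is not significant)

After WHERE (3 rows):
sales.qty | sales.rank | sales.yr
7 | 1 | 1
8 | 8 | 2
9 | 9 | 3
After SELECT (3 rows):
sales.rank
1
8
9

== RESULT ==
sales.rank
1
8
9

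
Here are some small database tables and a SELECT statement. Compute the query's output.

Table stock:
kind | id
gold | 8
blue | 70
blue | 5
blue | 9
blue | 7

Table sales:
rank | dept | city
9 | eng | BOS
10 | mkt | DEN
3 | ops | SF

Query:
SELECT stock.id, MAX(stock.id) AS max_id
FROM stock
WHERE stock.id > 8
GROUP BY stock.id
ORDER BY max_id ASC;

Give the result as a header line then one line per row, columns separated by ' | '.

== RESULT ==
stock.id | max_id
9 | 9
70 | 70

Derivation:
After WHERE (2 rows):
stock.kind | stock.id
blue | 70
blue | 9
After GROUP BY (2 rows):
stock.id | max_id
70 | 70
9 | 9
After ORDER BY (2 rows):
stock.id | max_id
9 | 9
70 | 70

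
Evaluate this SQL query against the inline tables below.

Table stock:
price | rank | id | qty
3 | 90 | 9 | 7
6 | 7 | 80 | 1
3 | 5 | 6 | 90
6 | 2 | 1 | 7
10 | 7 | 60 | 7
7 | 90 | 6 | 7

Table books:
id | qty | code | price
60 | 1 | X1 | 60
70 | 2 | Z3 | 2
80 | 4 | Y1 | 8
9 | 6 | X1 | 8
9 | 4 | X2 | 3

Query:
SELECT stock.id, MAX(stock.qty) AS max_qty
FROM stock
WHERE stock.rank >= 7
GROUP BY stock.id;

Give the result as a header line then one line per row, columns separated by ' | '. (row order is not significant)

After WHERE (4 rows):
stock.price | stock.rank | stock.id | stock.qty
3 | 90 | 9 | 7
6 | 7 | 80 | 1
10 | 7 | 60 | 7
7 | 90 | 6 | 7
After GROUP BY (4 rows):
stock.id | max_qty
9 | 7
80 | 1
60 | 7
6 | 7

== RESULT ==
stock.id | max_qty
9 | 7
80 | 1
60 | 7
6 | 7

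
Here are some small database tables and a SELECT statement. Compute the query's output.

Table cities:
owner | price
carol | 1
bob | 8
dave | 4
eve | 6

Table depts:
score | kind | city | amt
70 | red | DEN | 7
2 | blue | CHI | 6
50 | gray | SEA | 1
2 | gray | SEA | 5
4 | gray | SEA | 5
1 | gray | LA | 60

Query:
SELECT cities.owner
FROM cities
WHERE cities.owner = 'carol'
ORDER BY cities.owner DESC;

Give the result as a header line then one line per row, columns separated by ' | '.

== RESULT ==
cities.owner
carol

Derivation:
After WHERE (1 rows):
cities.owner | cities.price
carol | 1
After SELECT (1 rows):
cities.owner
carol
After ORDER BY (1 rows):
cities.owner
carol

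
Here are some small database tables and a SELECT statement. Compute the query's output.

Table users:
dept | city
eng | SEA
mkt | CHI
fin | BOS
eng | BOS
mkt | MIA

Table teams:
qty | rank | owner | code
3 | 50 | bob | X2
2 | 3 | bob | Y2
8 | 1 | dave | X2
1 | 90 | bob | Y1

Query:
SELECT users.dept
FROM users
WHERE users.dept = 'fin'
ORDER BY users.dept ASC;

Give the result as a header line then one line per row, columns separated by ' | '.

After WHERE (1 rows):
users.dept | users.city
fin | BOS
After SELECT (1 rows):
users.dept
fin
After ORDER BY (1 rows):
users.dept
fin

== RESULT ==
users.dept
fin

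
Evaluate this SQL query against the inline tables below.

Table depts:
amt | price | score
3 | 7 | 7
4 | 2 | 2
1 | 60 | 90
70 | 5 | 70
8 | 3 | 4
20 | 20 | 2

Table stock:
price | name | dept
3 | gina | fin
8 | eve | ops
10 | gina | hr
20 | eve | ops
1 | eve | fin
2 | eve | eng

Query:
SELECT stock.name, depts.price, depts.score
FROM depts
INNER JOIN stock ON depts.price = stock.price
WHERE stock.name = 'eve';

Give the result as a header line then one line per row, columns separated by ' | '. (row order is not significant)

== RESULT ==
stock.name | depts.price | depts.score
eve | 2 | 2
eve | 20 | 2

Derivation:
After JOIN stock (3 rows):
depts.amt | depts.price | depts.score | stock.price | stock.name | stock.dept
4 | 2 | 2 | 2 | eve | eng
8 | 3 | 4 | 3 | gina | fin
20 | 20 | 2 | 20 | eve | ops
After WHERE (2 rows):
depts.amt | depts.price | depts.score | stock.price | stock.name | stock.dept
4 | 2 | 2 | 2 | eve | eng
20 | 20 | 2 | 20 | eve | ops
After SELECT (2 rows):
stock.name | depts.price | depts.score
eve | 2 | 2
eve | 20 | 2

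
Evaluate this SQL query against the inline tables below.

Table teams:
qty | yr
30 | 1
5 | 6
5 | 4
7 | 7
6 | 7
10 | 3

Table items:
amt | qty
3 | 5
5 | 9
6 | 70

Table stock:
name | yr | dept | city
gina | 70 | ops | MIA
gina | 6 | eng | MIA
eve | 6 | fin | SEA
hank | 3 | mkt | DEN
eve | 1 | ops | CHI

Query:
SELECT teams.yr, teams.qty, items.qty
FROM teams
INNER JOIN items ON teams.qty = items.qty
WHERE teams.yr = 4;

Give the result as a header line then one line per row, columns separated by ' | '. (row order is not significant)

== RESULT ==
teams.yr | teams.qty | items.qty
4 | 5 | 5

Derivation:
After JOIN items (2 rows):
teams.qty | teams.yr | items.amt | items.qty
5 | 6 | 3 | 5
5 | 4 | 3 | 5
After WHERE (1 rows):
teams.qty | teams.yr | items.amt | items.qty
5 | 4 | 3 | 5
After SELECT (1 rows):
teams.yr | teams.qty | items.qty
4 | 5 | 5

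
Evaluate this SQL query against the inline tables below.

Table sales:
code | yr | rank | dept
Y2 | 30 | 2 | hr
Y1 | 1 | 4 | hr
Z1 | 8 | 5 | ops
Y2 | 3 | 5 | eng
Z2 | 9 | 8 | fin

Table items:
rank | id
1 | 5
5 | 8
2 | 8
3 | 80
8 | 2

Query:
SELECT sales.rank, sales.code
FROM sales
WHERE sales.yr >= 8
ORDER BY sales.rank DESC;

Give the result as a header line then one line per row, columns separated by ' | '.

== RESULT ==
sales.rank | sales.code
8 | Z2
5 | Z1
2 | Y2

Derivation:
After WHERE (3 rows):
sales.code | sales.yr | sales.rank | sales.dept
Y2 | 30 | 2 | hr
Z1 | 8 | 5 | ops
Z2 | 9 | 8 | fin
After SELECT (3 rows):
sales.rank | sales.code
2 | Y2
5 | Z1
8 | Z2
After ORDER BY (3 rows):
sales.rank | sales.code
8 | Z2
5 | Z1
2 | Y2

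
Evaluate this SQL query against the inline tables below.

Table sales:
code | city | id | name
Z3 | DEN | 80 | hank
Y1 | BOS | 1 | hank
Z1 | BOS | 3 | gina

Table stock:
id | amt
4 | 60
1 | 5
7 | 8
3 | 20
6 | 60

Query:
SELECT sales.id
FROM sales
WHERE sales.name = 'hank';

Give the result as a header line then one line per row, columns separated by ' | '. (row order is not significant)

After WHERE (2 rows):
sales.code | sales.city | sales.id | sales.name
Z3 | DEN | 80 | hank
Y1 | BOS | 1 | hank
After SELECT (2 rows):
sales.id
80
1

== RESULT ==
sales.id
80
1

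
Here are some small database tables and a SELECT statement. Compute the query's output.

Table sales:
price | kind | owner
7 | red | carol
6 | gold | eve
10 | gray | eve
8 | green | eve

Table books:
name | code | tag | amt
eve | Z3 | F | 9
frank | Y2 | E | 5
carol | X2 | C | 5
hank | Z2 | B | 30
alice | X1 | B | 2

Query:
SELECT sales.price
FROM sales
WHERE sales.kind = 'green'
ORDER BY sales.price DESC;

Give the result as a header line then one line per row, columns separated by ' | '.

After WHERE (1 rows):
sales.price | sales.kind | sales.owner
8 | green | eve
After SELECT (1 rows):
sales.price
8
After ORDER BY (1 rows):
sales.price
8

== RESULT ==
sales.price
8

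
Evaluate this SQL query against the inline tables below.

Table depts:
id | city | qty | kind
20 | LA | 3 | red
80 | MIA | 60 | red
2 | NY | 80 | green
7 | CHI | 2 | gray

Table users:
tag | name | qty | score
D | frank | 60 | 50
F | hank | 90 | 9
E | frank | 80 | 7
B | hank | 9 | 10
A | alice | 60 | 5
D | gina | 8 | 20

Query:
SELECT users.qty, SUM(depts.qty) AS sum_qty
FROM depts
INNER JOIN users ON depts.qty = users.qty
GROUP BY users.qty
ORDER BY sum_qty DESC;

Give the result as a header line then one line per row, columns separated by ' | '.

After JOIN users (3 rows):
depts.id | depts.city | depts.qty | depts.kind | users.tag | users.name | users.qty | users.score
80 | MIA | 60 | red | D | frank | 60 | 50
80 | MIA | 60 | red | A | alice | 60 | 5
2 | NY | 80 | green | E | frank | 80 | 7
After GROUP BY (2 rows):
users.qty | sum_qty
60 | 120
80 | 80
After ORDER BY (2 rows):
users.qty | sum_qty
60 | 120
80 | 80

== RESULT ==
users.qty | sum_qty
60 | 120
80 | 80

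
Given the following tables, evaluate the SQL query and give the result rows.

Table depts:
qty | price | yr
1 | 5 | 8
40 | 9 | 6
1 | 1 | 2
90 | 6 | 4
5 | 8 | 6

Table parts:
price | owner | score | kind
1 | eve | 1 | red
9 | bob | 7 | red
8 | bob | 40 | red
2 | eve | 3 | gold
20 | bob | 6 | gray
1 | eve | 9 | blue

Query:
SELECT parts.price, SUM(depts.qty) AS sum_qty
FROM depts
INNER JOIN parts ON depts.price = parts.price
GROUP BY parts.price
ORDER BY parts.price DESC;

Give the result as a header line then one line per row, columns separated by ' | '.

== RESULT ==
parts.price | sum_qty
9 | 40
8 | 5
1 | 2

Derivation:
After JOIN parts (4 rows):
depts.qty | depts.price | depts.yr | parts.price | parts.owner | parts.score | parts.kind
40 | 9 | 6 | 9 | bob | 7 | red
1 | 1 | 2 | 1 | eve | 1 | red
1 | 1 | 2 | 1 | eve | 9 | blue
5 | 8 | 6 | 8 | bob | 40 | red
After GROUP BY (3 rows):
parts.price | sum_qty
9 | 40
1 | 2
8 | 5
After ORDER BY (3 rows):
parts.price | sum_qty
9 | 40
8 | 5
1 | 2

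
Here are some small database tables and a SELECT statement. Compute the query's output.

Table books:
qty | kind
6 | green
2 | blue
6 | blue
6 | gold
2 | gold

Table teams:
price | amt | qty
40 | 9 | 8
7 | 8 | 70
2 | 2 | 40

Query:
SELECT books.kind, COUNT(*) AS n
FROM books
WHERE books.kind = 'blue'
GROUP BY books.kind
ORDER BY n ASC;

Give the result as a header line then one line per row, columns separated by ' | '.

== RESULT ==
books.kind | n
blue | 2

Derivation:
After WHERE (2 rows):
books.qty | books.kind
2 | blue
6 | blue
After GROUP BY (1 rows):
books.kind | n
blue | 2
After ORDER BY (1 rows):
books.kind | n
blue | 2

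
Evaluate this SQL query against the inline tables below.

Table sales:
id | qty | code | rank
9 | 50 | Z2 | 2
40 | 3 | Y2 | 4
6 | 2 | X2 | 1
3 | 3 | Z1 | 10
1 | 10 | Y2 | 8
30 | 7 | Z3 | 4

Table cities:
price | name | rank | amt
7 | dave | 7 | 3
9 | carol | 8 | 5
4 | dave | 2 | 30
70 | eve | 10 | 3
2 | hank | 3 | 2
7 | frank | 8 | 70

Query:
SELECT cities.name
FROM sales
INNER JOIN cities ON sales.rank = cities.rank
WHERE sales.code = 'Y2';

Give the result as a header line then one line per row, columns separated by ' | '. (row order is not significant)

After JOIN cities (4 rows):
sales.id | sales.qty | sales.code | sales.rank | cities.price | cities.name | cities.rank | cities.amt
9 | 50 | Z2 | 2 | 4 | dave | 2 | 30
3 | 3 | Z1 | 10 | 70 | eve | 10 | 3
1 | 10 | Y2 | 8 | 9 | carol | 8 | 5
1 | 10 | Y2 | 8 | 7 | frank | 8 | 70
After WHERE (2 rows):
sales.id | sales.qty | sales.code | sales.rank | cities.price | cities.name | cities.rank | cities.amt
1 | 10 | Y2 | 8 | 9 | carol | 8 | 5
1 | 10 | Y2 | 8 | 7 | frank | 8 | 70
After SELECT (2 rows):
cities.name
carol
frank

== RESULT ==
cities.name
carol
frank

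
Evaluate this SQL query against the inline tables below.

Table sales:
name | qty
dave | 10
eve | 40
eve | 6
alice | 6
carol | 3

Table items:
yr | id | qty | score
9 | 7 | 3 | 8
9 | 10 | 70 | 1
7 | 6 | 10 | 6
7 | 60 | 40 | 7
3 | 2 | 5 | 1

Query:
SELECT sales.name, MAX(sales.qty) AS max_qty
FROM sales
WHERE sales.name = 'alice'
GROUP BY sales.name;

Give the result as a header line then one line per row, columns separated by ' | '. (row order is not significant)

== RESULT ==
sales.name | max_qty
alice | 6

Derivation:
After WHERE (1 rows):
sales.name | sales.qty
alice | 6
After GROUP BY (1 rows):
sales.name | max_qty
alice | 6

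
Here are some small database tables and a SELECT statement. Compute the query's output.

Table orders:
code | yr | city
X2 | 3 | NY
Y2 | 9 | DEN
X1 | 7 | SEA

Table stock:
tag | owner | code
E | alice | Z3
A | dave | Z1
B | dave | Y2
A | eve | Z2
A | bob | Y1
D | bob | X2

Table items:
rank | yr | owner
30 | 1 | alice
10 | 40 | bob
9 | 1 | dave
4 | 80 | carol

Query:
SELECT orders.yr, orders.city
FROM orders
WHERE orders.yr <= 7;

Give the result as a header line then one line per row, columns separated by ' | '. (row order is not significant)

== RESULT ==
orders.yr | orders.city
3 | NY
7 | SEA

Derivation:
After WHERE (2 rows):
orders.code | orders.yr | orders.city
X2 | 3 | NY
X1 | 7 | SEA
After SELECT (2 rows):
orders.yr | orders.city
3 | NY
7 | SEA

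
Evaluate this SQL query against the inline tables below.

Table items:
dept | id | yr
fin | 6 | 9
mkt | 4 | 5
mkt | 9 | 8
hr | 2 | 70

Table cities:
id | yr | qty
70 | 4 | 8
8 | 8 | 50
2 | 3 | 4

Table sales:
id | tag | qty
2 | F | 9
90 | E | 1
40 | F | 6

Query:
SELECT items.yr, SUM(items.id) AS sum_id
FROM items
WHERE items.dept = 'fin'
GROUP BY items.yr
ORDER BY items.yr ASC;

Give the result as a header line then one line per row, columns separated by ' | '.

== RESULT ==
items.yr | sum_id
9 | 6

Derivation:
After WHERE (1 rows):
items.dept | items.id | items.yr
fin | 6 | 9
After GROUP BY (1 rows):
items.yr | sum_id
9 | 6
After ORDER BY (1 rows):
items.yr | sum_id
9 | 6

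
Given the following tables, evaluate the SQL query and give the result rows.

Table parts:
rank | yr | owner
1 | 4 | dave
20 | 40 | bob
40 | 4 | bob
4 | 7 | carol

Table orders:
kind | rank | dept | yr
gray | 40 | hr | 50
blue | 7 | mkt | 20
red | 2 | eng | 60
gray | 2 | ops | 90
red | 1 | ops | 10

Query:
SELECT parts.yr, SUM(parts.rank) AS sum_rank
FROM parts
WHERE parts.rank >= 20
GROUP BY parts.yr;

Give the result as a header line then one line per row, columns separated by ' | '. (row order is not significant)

== RESULT ==
parts.yr | sum_rank
40 | 20
4 | 40

Derivation:
After WHERE (2 rows):
parts.rank | parts.yr | parts.owner
20 | 40 | bob
40 | 4 | bob
After GROUP BY (2 rows):
parts.yr | sum_rank
40 | 20
4 | 40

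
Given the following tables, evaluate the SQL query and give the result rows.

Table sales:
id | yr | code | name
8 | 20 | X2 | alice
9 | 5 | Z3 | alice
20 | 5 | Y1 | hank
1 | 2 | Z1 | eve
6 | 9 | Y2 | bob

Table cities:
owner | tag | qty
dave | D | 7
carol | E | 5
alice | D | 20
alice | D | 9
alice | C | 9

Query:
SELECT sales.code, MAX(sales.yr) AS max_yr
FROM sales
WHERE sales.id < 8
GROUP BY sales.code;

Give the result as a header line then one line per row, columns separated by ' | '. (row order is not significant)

After WHERE (2 rows):
sales.id | sales.yr | sales.code | sales.name
1 | 2 | Z1 | eve
6 | 9 | Y2 | bob
After GROUP BY (2 rows):
sales.code | max_yr
Z1 | 2
Y2 | 9

== RESULT ==
sales.code | max_yr
Z1 | 2
Y2 | 9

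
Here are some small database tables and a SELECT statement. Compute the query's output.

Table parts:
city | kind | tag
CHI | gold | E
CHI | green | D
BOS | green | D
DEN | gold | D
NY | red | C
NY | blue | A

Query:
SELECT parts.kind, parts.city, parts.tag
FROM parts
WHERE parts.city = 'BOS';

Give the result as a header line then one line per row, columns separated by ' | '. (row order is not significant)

== RESULT ==
parts.kind | parts.city | parts.tag
green | BOS | D

Derivation:
After WHERE (1 rows):
parts.city | parts.kind | parts.tag
BOS | green | D
After SELECT (1 rows):
parts.kind | parts.city | parts.tag
green | BOS | D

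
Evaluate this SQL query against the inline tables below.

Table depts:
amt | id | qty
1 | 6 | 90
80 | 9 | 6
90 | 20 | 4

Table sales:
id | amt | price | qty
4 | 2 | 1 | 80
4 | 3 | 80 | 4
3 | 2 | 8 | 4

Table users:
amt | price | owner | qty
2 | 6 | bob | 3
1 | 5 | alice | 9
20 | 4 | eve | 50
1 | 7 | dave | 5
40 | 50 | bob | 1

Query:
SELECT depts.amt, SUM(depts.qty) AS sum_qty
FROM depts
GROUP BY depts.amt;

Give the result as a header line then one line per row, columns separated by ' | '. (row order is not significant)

== RESULT ==
depts.amt | sum_qty
1 | 90
80 | 6
90 | 4

Derivation:
After GROUP BY (3 rows):
depts.amt | sum_qty
1 | 90
80 | 6
90 | 4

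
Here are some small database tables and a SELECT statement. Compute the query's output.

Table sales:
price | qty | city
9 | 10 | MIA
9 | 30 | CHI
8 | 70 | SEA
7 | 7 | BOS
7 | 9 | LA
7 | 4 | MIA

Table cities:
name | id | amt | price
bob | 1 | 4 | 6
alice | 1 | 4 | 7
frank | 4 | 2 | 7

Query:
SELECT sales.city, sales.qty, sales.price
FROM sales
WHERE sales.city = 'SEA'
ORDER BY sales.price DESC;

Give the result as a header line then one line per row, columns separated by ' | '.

After WHERE (1 rows):
sales.price | sales.qty | sales.city
8 | 70 | SEA
After SELECT (1 rows):
sales.city | sales.qty | sales.price
SEA | 70 | 8
After ORDER BY (1 rows):
sales.city | sales.qty | sales.price
SEA | 70 | 8

== RESULT ==
sales.city | sales.qty | sales.price
SEA | 70 | 8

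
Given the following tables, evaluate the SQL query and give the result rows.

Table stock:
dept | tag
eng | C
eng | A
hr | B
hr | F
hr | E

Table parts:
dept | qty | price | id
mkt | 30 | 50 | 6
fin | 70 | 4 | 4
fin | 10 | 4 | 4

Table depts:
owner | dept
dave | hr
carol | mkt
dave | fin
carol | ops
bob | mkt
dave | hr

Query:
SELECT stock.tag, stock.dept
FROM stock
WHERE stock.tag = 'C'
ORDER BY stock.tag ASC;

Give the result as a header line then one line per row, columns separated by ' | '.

After WHERE (1 rows):
stock.dept | stock.tag
eng | C
After SELECT (1 rows):
stock.tag | stock.dept
C | eng
After ORDER BY (1 rows):
stock.tag | stock.dept
C | eng

== RESULT ==
stock.tag | stock.dept
C | eng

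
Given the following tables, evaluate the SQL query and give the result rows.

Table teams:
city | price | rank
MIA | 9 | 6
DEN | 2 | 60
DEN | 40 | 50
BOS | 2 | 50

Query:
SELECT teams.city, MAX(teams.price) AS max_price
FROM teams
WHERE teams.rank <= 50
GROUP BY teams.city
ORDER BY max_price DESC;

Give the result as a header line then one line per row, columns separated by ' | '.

After WHERE (3 rows):
teams.city | teams.price | teams.rank
MIA | 9 | 6
DEN | 40 | 50
BOS | 2 | 50
After GROUP BY (3 rows):
teams.city | max_price
MIA | 9
DEN | 40
BOS | 2
After ORDER BY (3 rows):
teams.city | max_price
DEN | 40
MIA | 9
BOS | 2

== RESULT ==
teams.city | max_price
DEN | 40
MIA | 9
BOS | 2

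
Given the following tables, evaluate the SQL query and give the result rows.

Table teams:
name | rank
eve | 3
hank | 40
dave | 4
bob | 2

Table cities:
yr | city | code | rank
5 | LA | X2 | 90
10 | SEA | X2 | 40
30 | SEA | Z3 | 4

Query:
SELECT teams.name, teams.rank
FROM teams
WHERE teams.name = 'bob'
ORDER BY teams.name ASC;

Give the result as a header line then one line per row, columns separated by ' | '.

After WHERE (1 rows):
teams.name | teams.rank
bob | 2
After SELECT (1 rows):
teams.name | teams.rank
bob | 2
After ORDER BY (1 rows):
teams.name | teams.rank
bob | 2

== RESULT ==
teams.name | teams.rank
bob | 2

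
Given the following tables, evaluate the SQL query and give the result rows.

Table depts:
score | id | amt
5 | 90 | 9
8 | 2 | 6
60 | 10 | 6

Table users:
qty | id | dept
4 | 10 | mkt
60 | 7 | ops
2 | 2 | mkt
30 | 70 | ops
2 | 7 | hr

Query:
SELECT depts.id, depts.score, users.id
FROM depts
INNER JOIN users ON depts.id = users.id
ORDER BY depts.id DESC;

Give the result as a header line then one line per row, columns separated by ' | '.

After JOIN users (2 rows):
depts.score | depts.id | depts.amt | users.qty | users.id | users.dept
8 | 2 | 6 | 2 | 2 | mkt
60 | 10 | 6 | 4 | 10 | mkt
After SELECT (2 rows):
depts.id | depts.score | users.id
2 | 8 | 2
10 | 60 | 10
After ORDER BY (2 rows):
depts.id | depts.score | users.id
10 | 60 | 10
2 | 8 | 2

== RESULT ==
depts.id | depts.score | users.id
10 | 60 | 10
2 | 8 | 2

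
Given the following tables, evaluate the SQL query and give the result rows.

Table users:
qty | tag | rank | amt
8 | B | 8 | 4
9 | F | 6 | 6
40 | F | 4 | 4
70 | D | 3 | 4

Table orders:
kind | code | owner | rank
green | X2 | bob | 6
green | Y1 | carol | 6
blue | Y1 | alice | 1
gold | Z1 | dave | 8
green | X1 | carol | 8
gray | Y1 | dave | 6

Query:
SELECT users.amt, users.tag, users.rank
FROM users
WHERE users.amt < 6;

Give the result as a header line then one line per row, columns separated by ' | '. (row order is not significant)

After WHERE (3 rows):
users.qty | users.tag | users.rank | users.amt
8 | B | 8 | 4
40 | F | 4 | 4
70 | D | 3 | 4
After SELECT (3 rows):
users.amt | users.tag | users.rank
4 | B | 8
4 | F | 4
4 | D | 3

== RESULT ==
users.amt | users.tag | users.rank
4 | B | 8
4 | F | 4
4 | D | 3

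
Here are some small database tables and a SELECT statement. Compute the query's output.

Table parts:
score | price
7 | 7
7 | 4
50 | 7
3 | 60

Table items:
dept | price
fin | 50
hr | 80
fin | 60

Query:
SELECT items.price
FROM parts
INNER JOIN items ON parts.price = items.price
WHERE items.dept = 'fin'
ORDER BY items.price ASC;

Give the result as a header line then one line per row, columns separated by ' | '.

== RESULT ==
items.price
60

Derivation:
After JOIN items (1 rows):
parts.score | parts.price | items.dept | items.price
3 | 60 | fin | 60
After WHERE (1 rows):
parts.score | parts.price | items.dept | items.price
3 | 60 | fin | 60
After SELECT (1 rows):
items.price
60
After ORDER BY (1 rows):
items.price
60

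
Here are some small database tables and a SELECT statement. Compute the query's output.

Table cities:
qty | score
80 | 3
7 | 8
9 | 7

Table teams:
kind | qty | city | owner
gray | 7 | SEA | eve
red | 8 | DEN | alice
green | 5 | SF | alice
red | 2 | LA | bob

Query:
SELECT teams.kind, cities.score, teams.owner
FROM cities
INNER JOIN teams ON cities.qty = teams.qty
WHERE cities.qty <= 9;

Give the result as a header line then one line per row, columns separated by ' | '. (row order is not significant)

== RESULT ==
teams.kind | cities.score | teams.owner
gray | 8 | eve

Derivation:
After JOIN teams (1 rows):
cities.qty | cities.score | teams.kind | teams.qty | teams.city | teams.owner
7 | 8 | gray | 7 | SEA | eve
After WHERE (1 rows):
cities.qty | cities.score | teams.kind | teams.qty | teams.city | teams.owner
7 | 8 | gray | 7 | SEA | eve
After SELECT (1 rows):
teams.kind | cities.score | teams.owner
gray | 8 | eve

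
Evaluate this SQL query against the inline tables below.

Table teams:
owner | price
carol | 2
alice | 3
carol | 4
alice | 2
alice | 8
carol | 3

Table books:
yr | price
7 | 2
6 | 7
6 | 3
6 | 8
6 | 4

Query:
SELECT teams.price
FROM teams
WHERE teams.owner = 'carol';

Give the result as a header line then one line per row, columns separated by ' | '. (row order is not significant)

== RESULT ==
teams.price
2
4
3

Derivation:
After WHERE (3 rows):
teams.owner | teams.price
carol | 2
carol | 4
carol | 3
After SELECT (3 rows):
teams.price
2
4
3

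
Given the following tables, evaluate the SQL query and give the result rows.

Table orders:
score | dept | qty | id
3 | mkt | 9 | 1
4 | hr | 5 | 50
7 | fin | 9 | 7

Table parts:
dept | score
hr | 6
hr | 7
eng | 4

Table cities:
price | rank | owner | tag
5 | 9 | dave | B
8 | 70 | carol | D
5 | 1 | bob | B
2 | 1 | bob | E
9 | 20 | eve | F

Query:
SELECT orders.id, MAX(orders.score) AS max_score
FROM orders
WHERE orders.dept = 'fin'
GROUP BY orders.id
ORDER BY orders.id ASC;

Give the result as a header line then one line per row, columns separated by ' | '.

== RESULT ==
orders.id | max_score
7 | 7

Derivation:
After WHERE (1 rows):
orders.score | orders.dept | orders.qty | orders.id
7 | fin | 9 | 7
After GROUP BY (1 rows):
orders.id | max_score
7 | 7
After ORDER BY (1 rows):
orders.id | max_score
7 | 7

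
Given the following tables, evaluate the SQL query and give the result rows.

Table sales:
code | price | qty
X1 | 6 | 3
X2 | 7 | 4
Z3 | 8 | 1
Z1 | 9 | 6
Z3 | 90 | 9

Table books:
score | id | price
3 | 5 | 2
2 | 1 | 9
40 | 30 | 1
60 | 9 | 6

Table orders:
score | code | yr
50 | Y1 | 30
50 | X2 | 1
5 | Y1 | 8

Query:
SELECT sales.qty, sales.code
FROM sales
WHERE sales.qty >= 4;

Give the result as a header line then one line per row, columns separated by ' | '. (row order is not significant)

== RESULT ==
sales.qty | sales.code
4 | X2
6 | Z1
9 | Z3

Derivation:
After WHERE (3 rows):
sales.code | sales.price | sales.qty
X2 | 7 | 4
Z1 | 9 | 6
Z3 | 90 | 9
After SELECT (3 rows):
sales.qty | sales.code
4 | X2
6 | Z1
9 | Z3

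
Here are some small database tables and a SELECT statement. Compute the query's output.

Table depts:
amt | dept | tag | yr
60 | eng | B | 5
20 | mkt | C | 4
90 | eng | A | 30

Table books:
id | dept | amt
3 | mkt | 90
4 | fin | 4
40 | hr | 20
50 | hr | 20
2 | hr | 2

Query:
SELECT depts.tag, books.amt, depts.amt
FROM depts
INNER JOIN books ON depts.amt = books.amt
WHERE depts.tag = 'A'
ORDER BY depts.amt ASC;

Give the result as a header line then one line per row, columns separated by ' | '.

== RESULT ==
depts.tag | books.amt | depts.amt
A | 90 | 90

Derivation:
After JOIN books (3 rows):
depts.amt | depts.dept | depts.tag | depts.yr | books.id | books.dept | books.amt
20 | mkt | C | 4 | 40 | hr | 20
20 | mkt | C | 4 | 50 | hr | 20
90 | eng | A | 30 | 3 | mkt | 90
After WHERE (1 rows):
depts.amt | depts.dept | depts.tag | depts.yr | books.id | books.dept | books.amt
90 | eng | A | 30 | 3 | mkt | 90
After SELECT (1 rows):
depts.tag | books.amt | depts.amt
A | 90 | 90
After ORDER BY (1 rows):
depts.tag | books.amt | depts.amt
A | 90 | 90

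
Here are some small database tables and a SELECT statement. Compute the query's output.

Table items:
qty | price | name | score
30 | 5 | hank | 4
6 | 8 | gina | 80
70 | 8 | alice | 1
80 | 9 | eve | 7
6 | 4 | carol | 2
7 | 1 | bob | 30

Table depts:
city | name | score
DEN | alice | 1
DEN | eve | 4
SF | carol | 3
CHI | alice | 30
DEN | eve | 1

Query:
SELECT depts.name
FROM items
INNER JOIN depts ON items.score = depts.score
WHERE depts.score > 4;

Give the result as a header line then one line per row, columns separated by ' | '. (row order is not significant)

== RESULT ==
depts.name
alice

Derivation:
After JOIN depts (4 rows):
items.qty | items.price | items.name | items.score | depts.city | depts.name | depts.score
30 | 5 | hank | 4 | DEN | eve | 4
70 | 8 | alice | 1 | DEN | alice | 1
70 | 8 | alice | 1 | DEN | eve | 1
7 | 1 | bob | 30 | CHI | alice | 30
After WHERE (1 rows):
items.qty | items.price | items.name | items.score | depts.city | depts.name | depts.score
7 | 1 | bob | 30 | CHI | alice | 30
After SELECT (1 rows):
depts.name
alice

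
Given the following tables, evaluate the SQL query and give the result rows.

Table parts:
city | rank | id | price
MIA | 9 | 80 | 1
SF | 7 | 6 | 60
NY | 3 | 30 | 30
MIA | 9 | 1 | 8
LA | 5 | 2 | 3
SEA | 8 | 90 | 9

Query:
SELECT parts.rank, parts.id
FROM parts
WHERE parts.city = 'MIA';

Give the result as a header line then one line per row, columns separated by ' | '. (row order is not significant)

== RESULT ==
parts.rank | parts.id
9 | 80
9 | 1

Derivation:
After WHERE (2 rows):
parts.city | parts.rank | parts.id | parts.price
MIA | 9 | 80 | 1
MIA | 9 | 1 | 8
After SELECT (2 rows):
parts.rank | parts.id
9 | 80
9 | 1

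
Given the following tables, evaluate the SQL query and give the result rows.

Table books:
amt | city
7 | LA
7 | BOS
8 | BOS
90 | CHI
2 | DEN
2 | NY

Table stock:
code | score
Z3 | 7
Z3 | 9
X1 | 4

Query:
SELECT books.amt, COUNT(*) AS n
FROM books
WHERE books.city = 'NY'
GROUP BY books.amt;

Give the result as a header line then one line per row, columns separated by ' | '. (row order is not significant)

After WHERE (1 rows):
books.amt | books.city
2 | NY
After GROUP BY (1 rows):
books.amt | n
2 | 1

== RESULT ==
books.amt | n
2 | 1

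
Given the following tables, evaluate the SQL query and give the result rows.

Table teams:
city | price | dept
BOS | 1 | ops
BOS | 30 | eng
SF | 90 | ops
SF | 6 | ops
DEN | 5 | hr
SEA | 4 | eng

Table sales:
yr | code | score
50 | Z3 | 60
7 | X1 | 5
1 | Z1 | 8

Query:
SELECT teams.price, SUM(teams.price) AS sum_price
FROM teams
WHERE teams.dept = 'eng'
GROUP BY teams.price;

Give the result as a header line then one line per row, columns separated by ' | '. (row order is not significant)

After WHERE (2 rows):
teams.city | teams.price | teams.dept
BOS | 30 | eng
SEA | 4 | eng
After GROUP BY (2 rows):
teams.price | sum_price
30 | 30
4 | 4

== RESULT ==
teams.price | sum_price
30 | 30
4 | 4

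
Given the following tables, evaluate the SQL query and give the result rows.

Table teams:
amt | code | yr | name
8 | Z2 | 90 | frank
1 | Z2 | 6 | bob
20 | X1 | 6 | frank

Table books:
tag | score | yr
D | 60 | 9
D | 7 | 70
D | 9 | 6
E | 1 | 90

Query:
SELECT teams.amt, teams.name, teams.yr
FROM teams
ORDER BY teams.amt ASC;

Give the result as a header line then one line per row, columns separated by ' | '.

== RESULT ==
teams.amt | teams.name | teams.yr
1 | bob | 6
8 | frank | 90
20 | frank | 6

Derivation:
After SELECT (3 rows):
teams.amt | teams.name | teams.yr
8 | frank | 90
1 | bob | 6
20 | frank | 6
After ORDER BY (3 rows):
teams.amt | teams.name | teams.yr
1 | bob | 6
8 | frank | 90
20 | frank | 6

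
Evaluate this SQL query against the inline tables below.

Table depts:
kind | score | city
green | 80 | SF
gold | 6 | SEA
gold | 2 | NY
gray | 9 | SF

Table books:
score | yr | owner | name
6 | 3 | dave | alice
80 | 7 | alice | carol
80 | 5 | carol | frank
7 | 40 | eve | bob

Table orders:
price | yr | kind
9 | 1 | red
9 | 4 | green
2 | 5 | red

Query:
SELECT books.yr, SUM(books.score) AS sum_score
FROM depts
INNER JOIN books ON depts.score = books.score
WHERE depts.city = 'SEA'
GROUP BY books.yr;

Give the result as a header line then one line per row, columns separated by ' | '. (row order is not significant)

After JOIN books (3 rows):
depts.kind | depts.score | depts.city | books.score | books.yr | books.owner | books.name
green | 80 | SF | 80 | 7 | alice | carol
green | 80 | SF | 80 | 5 | carol | frank
gold | 6 | SEA | 6 | 3 | dave | alice
After WHERE (1 rows):
depts.kind | depts.score | depts.city | books.score | books.yr | books.owner | books.name
gold | 6 | SEA | 6 | 3 | dave | alice
After GROUP BY (1 rows):
books.yr | sum_score
3 | 6

== RESULT ==
books.yr | sum_score
3 | 6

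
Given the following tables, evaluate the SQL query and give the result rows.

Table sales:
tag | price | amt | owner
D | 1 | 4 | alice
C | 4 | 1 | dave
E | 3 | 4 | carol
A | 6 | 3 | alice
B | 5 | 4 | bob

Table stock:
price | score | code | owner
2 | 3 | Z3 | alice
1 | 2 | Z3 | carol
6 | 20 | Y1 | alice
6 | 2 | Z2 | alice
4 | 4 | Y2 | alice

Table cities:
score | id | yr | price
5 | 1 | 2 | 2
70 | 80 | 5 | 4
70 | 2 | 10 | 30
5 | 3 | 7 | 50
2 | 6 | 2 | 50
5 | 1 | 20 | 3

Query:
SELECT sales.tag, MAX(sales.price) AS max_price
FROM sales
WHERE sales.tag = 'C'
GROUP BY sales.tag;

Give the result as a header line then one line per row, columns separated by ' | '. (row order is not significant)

After WHERE (1 rows):
sales.tag | sales.price | sales.amt | sales.owner
C | 4 | 1 | dave
After GROUP BY (1 rows):
sales.tag | max_price
C | 4

== RESULT ==
sales.tag | max_price
C | 4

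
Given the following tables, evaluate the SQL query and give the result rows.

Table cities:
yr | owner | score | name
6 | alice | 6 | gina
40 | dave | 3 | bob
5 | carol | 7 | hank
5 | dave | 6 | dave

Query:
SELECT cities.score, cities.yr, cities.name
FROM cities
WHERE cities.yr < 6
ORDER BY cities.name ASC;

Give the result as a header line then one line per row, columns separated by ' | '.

After WHERE (2 rows):
cities.yr | cities.owner | cities.score | cities.name
5 | carol | 7 | hank
5 | dave | 6 | dave
After SELECT (2 rows):
cities.score | cities.yr | cities.name
7 | 5 | hank
6 | 5 | dave
After ORDER BY (2 rows):
cities.score | cities.yr | cities.name
6 | 5 | dave
7 | 5 | hank

== RESULT ==
cities.score | cities.yr | cities.name
6 | 5 | dave
7 | 5 | hank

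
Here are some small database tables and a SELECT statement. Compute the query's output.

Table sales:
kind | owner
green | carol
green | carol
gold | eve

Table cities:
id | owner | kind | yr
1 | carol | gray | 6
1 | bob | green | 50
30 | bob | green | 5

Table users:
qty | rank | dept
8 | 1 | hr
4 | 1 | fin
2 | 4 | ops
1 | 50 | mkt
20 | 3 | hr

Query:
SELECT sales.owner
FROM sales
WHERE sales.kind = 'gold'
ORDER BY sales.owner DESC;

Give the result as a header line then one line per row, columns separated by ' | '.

After WHERE (1 rows):
sales.kind | sales.owner
gold | eve
After SELECT (1 rows):
sales.owner
eve
After ORDER BY (1 rows):
sales.owner
eve

== RESULT ==
sales.owner
eve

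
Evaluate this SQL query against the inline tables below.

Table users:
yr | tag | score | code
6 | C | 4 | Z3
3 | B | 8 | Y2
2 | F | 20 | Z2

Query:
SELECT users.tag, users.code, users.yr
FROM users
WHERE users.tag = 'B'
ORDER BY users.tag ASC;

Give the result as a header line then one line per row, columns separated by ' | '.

After WHERE (1 rows):
users.yr | users.tag | users.score | users.code
3 | B | 8 | Y2
After SELECT (1 rows):
users.tag | users.code | users.yr
B | Y2 | 3
After ORDER BY (1 rows):
users.tag | users.code | users.yr
B | Y2 | 3

== RESULT ==
users.tag | users.code | users.yr
B | Y2 | 3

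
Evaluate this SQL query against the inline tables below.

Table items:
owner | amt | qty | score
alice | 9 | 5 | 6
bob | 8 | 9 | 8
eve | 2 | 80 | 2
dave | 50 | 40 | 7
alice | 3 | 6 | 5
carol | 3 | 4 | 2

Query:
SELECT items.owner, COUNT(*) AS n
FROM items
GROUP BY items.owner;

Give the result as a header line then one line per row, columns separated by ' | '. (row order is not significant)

After GROUP BY (5 rows):
items.owner | n
alice | 2
bob | 1
eve | 1
dave | 1
carol | 1

== RESULT ==
items.owner | n
alice | 2
bob | 1
eve | 1
dave | 1
carol | 1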